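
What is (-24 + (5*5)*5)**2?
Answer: 10201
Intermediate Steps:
(-24 + (5*5)*5)**2 = (-24 + 25*5)**2 = (-24 + 125)**2 = 101**2 = 10201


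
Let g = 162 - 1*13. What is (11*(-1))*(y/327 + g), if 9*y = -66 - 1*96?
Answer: -178585/109 ≈ -1638.4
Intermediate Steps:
g = 149 (g = 162 - 13 = 149)
y = -18 (y = (-66 - 1*96)/9 = (-66 - 96)/9 = (⅑)*(-162) = -18)
(11*(-1))*(y/327 + g) = (11*(-1))*(-18/327 + 149) = -11*(-18*1/327 + 149) = -11*(-6/109 + 149) = -11*16235/109 = -178585/109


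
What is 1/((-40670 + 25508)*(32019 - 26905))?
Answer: -1/77538468 ≈ -1.2897e-8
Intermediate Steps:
1/((-40670 + 25508)*(32019 - 26905)) = 1/(-15162*5114) = 1/(-77538468) = -1/77538468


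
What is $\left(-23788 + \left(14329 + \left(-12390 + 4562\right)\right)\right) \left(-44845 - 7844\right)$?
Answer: $910834743$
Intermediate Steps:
$\left(-23788 + \left(14329 + \left(-12390 + 4562\right)\right)\right) \left(-44845 - 7844\right) = \left(-23788 + \left(14329 - 7828\right)\right) \left(-52689\right) = \left(-23788 + 6501\right) \left(-52689\right) = \left(-17287\right) \left(-52689\right) = 910834743$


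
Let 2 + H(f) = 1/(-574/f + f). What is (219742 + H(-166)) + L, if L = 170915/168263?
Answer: 498820031713856/2270036133 ≈ 2.1974e+5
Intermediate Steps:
L = 170915/168263 (L = 170915*(1/168263) = 170915/168263 ≈ 1.0158)
H(f) = -2 + 1/(f - 574/f) (H(f) = -2 + 1/(-574/f + f) = -2 + 1/(f - 574/f))
(219742 + H(-166)) + L = (219742 + (1148 - 166 - 2*(-166)²)/(-574 + (-166)²)) + 170915/168263 = (219742 + (1148 - 166 - 2*27556)/(-574 + 27556)) + 170915/168263 = (219742 + (1148 - 166 - 55112)/26982) + 170915/168263 = (219742 + (1/26982)*(-54130)) + 170915/168263 = (219742 - 27065/13491) + 170915/168263 = 2964512257/13491 + 170915/168263 = 498820031713856/2270036133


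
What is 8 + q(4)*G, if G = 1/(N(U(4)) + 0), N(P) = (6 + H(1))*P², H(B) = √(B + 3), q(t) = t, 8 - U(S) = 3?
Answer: 401/50 ≈ 8.0200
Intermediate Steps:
U(S) = 5 (U(S) = 8 - 1*3 = 8 - 3 = 5)
H(B) = √(3 + B)
N(P) = 8*P² (N(P) = (6 + √(3 + 1))*P² = (6 + √4)*P² = (6 + 2)*P² = 8*P²)
G = 1/200 (G = 1/(8*5² + 0) = 1/(8*25 + 0) = 1/(200 + 0) = 1/200 ≈ 0.0050000)
8 + q(4)*G = 8 + 4*(1/200) = 8 + 1/50 = 401/50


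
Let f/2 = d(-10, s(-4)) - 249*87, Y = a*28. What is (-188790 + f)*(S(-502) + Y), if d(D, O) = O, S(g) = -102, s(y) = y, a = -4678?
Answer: 30428206664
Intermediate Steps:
Y = -130984 (Y = -4678*28 = -130984)
f = -43334 (f = 2*(-4 - 249*87) = 2*(-4 - 21663) = 2*(-21667) = -43334)
(-188790 + f)*(S(-502) + Y) = (-188790 - 43334)*(-102 - 130984) = -232124*(-131086) = 30428206664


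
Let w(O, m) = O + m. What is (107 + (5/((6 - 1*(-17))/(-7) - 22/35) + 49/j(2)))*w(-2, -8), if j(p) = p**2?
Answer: -323245/274 ≈ -1179.7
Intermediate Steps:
(107 + (5/((6 - 1*(-17))/(-7) - 22/35) + 49/j(2)))*w(-2, -8) = (107 + (5/((6 - 1*(-17))/(-7) - 22/35) + 49/(2**2)))*(-2 - 8) = (107 + (5/((6 + 17)*(-1/7) - 22*1/35) + 49/4))*(-10) = (107 + (5/(23*(-1/7) - 22/35) + 49*(1/4)))*(-10) = (107 + (5/(-23/7 - 22/35) + 49/4))*(-10) = (107 + (5/(-137/35) + 49/4))*(-10) = (107 + (5*(-35/137) + 49/4))*(-10) = (107 + (-175/137 + 49/4))*(-10) = (107 + 6013/548)*(-10) = (64649/548)*(-10) = -323245/274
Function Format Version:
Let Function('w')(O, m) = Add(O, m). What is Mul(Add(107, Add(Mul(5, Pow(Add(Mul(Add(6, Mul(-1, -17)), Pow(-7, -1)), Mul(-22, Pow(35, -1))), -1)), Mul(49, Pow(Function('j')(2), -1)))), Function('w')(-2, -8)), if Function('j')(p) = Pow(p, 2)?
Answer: Rational(-323245, 274) ≈ -1179.7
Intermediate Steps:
Mul(Add(107, Add(Mul(5, Pow(Add(Mul(Add(6, Mul(-1, -17)), Pow(-7, -1)), Mul(-22, Pow(35, -1))), -1)), Mul(49, Pow(Function('j')(2), -1)))), Function('w')(-2, -8)) = Mul(Add(107, Add(Mul(5, Pow(Add(Mul(Add(6, Mul(-1, -17)), Pow(-7, -1)), Mul(-22, Pow(35, -1))), -1)), Mul(49, Pow(Pow(2, 2), -1)))), Add(-2, -8)) = Mul(Add(107, Add(Mul(5, Pow(Add(Mul(Add(6, 17), Rational(-1, 7)), Mul(-22, Rational(1, 35))), -1)), Mul(49, Pow(4, -1)))), -10) = Mul(Add(107, Add(Mul(5, Pow(Add(Mul(23, Rational(-1, 7)), Rational(-22, 35)), -1)), Mul(49, Rational(1, 4)))), -10) = Mul(Add(107, Add(Mul(5, Pow(Add(Rational(-23, 7), Rational(-22, 35)), -1)), Rational(49, 4))), -10) = Mul(Add(107, Add(Mul(5, Pow(Rational(-137, 35), -1)), Rational(49, 4))), -10) = Mul(Add(107, Add(Mul(5, Rational(-35, 137)), Rational(49, 4))), -10) = Mul(Add(107, Add(Rational(-175, 137), Rational(49, 4))), -10) = Mul(Add(107, Rational(6013, 548)), -10) = Mul(Rational(64649, 548), -10) = Rational(-323245, 274)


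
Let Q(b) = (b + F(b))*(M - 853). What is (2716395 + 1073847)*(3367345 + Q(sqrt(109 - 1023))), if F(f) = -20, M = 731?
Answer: 12772300637970 - 462409524*I*sqrt(914) ≈ 1.2772e+13 - 1.398e+10*I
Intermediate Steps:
Q(b) = 2440 - 122*b (Q(b) = (b - 20)*(731 - 853) = (-20 + b)*(-122) = 2440 - 122*b)
(2716395 + 1073847)*(3367345 + Q(sqrt(109 - 1023))) = (2716395 + 1073847)*(3367345 + (2440 - 122*sqrt(109 - 1023))) = 3790242*(3367345 + (2440 - 122*I*sqrt(914))) = 3790242*(3369785 - 122*I*sqrt(914)) = 12772300637970 - 462409524*I*sqrt(914)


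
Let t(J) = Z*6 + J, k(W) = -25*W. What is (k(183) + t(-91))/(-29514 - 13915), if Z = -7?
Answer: 4708/43429 ≈ 0.10841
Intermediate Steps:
t(J) = -42 + J (t(J) = -7*6 + J = -42 + J)
(k(183) + t(-91))/(-29514 - 13915) = (-25*183 + (-42 - 91))/(-29514 - 13915) = (-4575 - 133)/(-43429) = -4708*(-1/43429) = 4708/43429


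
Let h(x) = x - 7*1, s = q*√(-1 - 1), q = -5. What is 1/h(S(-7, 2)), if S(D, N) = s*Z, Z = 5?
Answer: I/(-7*I + 25*√2) ≈ -0.0053888 + 0.027217*I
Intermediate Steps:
s = -5*I*√2 (s = -5*√(-1 - 1) = -5*I*√2 ≈ -7.0711*I)
S(D, N) = -25*I*√2 (S(D, N) = -5*I*√2*5 = -25*I*√2)
h(x) = -7 + x (h(x) = x - 7 = -7 + x)
1/h(S(-7, 2)) = 1/(-7 - 25*I*√2)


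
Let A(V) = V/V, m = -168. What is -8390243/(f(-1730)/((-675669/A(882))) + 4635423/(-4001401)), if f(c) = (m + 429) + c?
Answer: 22684050697231691367/3126133564918 ≈ 7.2563e+6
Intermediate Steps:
A(V) = 1
f(c) = 261 + c (f(c) = (-168 + 429) + c = 261 + c)
-8390243/(f(-1730)/((-675669/A(882))) + 4635423/(-4001401)) = -8390243/((261 - 1730)/((-675669/1)) + 4635423/(-4001401)) = -8390243/(-1469/((-675669*1)) + 4635423*(-1/4001401)) = -8390243/(-1469/(-675669) - 4635423/4001401) = -8390243/(-1469*(-1/675669) - 4635423/4001401) = -8390243/(1469/675669 - 4635423/4001401) = -8390243/(-3126133564918/2703622612269) = -8390243*(-2703622612269/3126133564918) = 22684050697231691367/3126133564918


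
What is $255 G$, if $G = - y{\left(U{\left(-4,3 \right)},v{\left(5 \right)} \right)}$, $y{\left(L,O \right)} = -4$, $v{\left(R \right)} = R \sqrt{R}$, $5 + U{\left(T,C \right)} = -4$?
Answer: $1020$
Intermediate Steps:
$U{\left(T,C \right)} = -9$ ($U{\left(T,C \right)} = -5 - 4 = -9$)
$v{\left(R \right)} = R^{\frac{3}{2}}$
$G = 4$ ($G = \left(-1\right) \left(-4\right) = 4$)
$255 G = 255 \cdot 4 = 1020$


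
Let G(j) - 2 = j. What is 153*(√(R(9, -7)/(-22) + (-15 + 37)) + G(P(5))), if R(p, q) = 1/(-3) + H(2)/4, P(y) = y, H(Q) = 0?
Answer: 1071 + 51*√95898/22 ≈ 1788.9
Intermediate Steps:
G(j) = 2 + j
R(p, q) = -⅓ (R(p, q) = 1/(-3) + 0/4 = 1*(-⅓) + 0*(¼) = -⅓ + 0 = -⅓)
153*(√(R(9, -7)/(-22) + (-15 + 37)) + G(P(5))) = 153*(√(-⅓/(-22) + (-15 + 37)) + (2 + 5)) = 153*(√(-⅓*(-1/22) + 22) + 7) = 153*(√(1/66 + 22) + 7) = 153*(√(1453/66) + 7) = 153*(√95898/66 + 7) = 153*(7 + √95898/66) = 1071 + 51*√95898/22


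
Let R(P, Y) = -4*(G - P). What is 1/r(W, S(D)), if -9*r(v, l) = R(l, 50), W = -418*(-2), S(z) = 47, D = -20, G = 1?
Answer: -9/184 ≈ -0.048913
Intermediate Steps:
W = 836
R(P, Y) = -4 + 4*P (R(P, Y) = -4*(1 - P) = -4 + 4*P)
r(v, l) = 4/9 - 4*l/9 (r(v, l) = -(-4 + 4*l)/9 = 4/9 - 4*l/9)
1/r(W, S(D)) = 1/(4/9 - 4/9*47) = 1/(4/9 - 188/9) = 1/(-184/9) = -9/184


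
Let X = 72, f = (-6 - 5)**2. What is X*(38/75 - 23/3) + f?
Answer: -9863/25 ≈ -394.52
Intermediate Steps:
f = 121 (f = (-11)**2 = 121)
X*(38/75 - 23/3) + f = 72*(38/75 - 23/3) + 121 = 72*(-179/25) + 121 = -12888/25 + 121 = -9863/25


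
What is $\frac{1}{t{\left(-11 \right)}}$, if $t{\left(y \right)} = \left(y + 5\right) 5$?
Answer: $- \frac{1}{30} \approx -0.033333$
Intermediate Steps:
$t{\left(y \right)} = 25 + 5 y$ ($t{\left(y \right)} = \left(5 + y\right) 5 = 25 + 5 y$)
$\frac{1}{t{\left(-11 \right)}} = \frac{1}{25 + 5 \left(-11\right)} = \frac{1}{25 - 55} = \frac{1}{-30} = - \frac{1}{30}$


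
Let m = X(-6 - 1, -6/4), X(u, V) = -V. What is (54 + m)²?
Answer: 12321/4 ≈ 3080.3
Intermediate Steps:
m = 3/2 (m = -(-6)/4 = -1*(-3/2) = 3/2 ≈ 1.5000)
(54 + m)² = (54 + 3/2)² = (111/2)² = 12321/4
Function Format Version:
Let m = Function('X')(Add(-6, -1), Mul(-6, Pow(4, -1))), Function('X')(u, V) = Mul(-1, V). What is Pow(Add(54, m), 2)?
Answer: Rational(12321, 4) ≈ 3080.3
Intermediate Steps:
m = Rational(3, 2) (m = Mul(-1, Mul(-6, Pow(4, -1))) = Mul(-1, Mul(-6, Rational(1, 4))) = Mul(-1, Rational(-3, 2)) = Rational(3, 2) ≈ 1.5000)
Pow(Add(54, m), 2) = Pow(Add(54, Rational(3, 2)), 2) = Pow(Rational(111, 2), 2) = Rational(12321, 4)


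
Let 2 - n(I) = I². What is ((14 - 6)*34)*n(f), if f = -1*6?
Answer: -9248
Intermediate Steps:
f = -6
n(I) = 2 - I²
((14 - 6)*34)*n(f) = ((14 - 6)*34)*(2 - 1*(-6)²) = (8*34)*(2 - 1*36) = 272*(2 - 36) = 272*(-34) = -9248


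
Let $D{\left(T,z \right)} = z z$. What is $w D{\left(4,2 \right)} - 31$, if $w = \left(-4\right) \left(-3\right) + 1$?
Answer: $21$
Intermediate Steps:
$w = 13$ ($w = 12 + 1 = 13$)
$D{\left(T,z \right)} = z^{2}$
$w D{\left(4,2 \right)} - 31 = 13 \cdot 2^{2} - 31 = 13 \cdot 4 - 31 = 52 - 31 = 21$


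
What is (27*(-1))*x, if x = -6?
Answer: 162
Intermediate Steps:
(27*(-1))*x = (27*(-1))*(-6) = -27*(-6) = 162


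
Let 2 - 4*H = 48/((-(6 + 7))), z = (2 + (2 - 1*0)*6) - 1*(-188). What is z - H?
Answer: 5215/26 ≈ 200.58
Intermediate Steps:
z = 202 (z = (2 + (2 + 0)*6) + 188 = (2 + 2*6) + 188 = (2 + 12) + 188 = 14 + 188 = 202)
H = 37/26 (H = ½ - 12/((-(6 + 7))) = ½ - 12/((-1*13)) = ½ - 12/(-13) = ½ - 12*(-1)/13 = ½ - ¼*(-48/13) = ½ + 12/13 = 37/26 ≈ 1.4231)
z - H = 202 - 1*37/26 = 202 - 37/26 = 5215/26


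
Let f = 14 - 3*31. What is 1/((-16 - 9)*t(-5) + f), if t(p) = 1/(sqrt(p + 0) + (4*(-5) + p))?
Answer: -9829/766741 - 5*I*sqrt(5)/766741 ≈ -0.012819 - 1.4582e-5*I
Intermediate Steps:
t(p) = 1/(-20 + p + sqrt(p)) (t(p) = 1/(sqrt(p) + (-20 + p)) = 1/(-20 + p + sqrt(p)))
f = -79 (f = 14 - 93 = -79)
1/((-16 - 9)*t(-5) + f) = 1/((-16 - 9)/(-20 - 5 + sqrt(-5)) - 79) = 1/(-25/(-20 - 5 + I*sqrt(5)) - 79) = 1/(-25/(-25 + I*sqrt(5)) - 79) = 1/(-79 - 25/(-25 + I*sqrt(5)))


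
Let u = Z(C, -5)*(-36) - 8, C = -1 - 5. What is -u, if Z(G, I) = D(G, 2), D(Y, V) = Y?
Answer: -208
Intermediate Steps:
C = -6
Z(G, I) = G
u = 208 (u = -6*(-36) - 8 = 216 - 8 = 208)
-u = -1*208 = -208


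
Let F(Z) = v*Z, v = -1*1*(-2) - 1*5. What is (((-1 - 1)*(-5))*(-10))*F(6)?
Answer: 1800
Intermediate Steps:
v = -3 (v = -1*(-2) - 5 = 2 - 5 = -3)
F(Z) = -3*Z
(((-1 - 1)*(-5))*(-10))*F(6) = (((-1 - 1)*(-5))*(-10))*(-3*6) = (-2*(-5)*(-10))*(-18) = (10*(-10))*(-18) = -100*(-18) = 1800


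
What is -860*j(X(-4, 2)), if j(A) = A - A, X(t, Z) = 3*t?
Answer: 0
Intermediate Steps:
j(A) = 0
-860*j(X(-4, 2)) = -860*0 = 0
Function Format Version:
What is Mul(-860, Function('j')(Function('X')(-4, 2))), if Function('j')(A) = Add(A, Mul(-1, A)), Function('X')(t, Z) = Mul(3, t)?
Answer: 0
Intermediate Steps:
Function('j')(A) = 0
Mul(-860, Function('j')(Function('X')(-4, 2))) = Mul(-860, 0) = 0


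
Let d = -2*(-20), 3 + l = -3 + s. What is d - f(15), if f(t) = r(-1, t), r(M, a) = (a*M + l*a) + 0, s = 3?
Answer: 100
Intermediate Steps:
l = -3 (l = -3 + (-3 + 3) = -3 + 0 = -3)
r(M, a) = -3*a + M*a (r(M, a) = (a*M - 3*a) + 0 = (M*a - 3*a) + 0 = (-3*a + M*a) + 0 = -3*a + M*a)
d = 40
f(t) = -4*t (f(t) = t*(-3 - 1) = t*(-4) = -4*t)
d - f(15) = 40 - (-4)*15 = 40 - 1*(-60) = 40 + 60 = 100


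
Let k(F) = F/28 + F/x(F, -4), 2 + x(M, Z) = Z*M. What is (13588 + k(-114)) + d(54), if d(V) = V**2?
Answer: 52435975/3178 ≈ 16500.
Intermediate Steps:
x(M, Z) = -2 + M*Z (x(M, Z) = -2 + Z*M = -2 + M*Z)
k(F) = F/28 + F/(-2 - 4*F) (k(F) = F/28 + F/(-2 + F*(-4)) = F*(1/28) + F/(-2 - 4*F) = F/28 + F/(-2 - 4*F))
(13588 + k(-114)) + d(54) = (13588 + (1/28)*(-114)*(-13 + 2*(-114))/(1 + 2*(-114))) + 54**2 = (13588 + (1/28)*(-114)*(-13 - 228)/(1 - 228)) + 2916 = (13588 + (1/28)*(-114)*(-241)/(-227)) + 2916 = (13588 + (1/28)*(-114)*(-1/227)*(-241)) + 2916 = (13588 - 13737/3178) + 2916 = 43168927/3178 + 2916 = 52435975/3178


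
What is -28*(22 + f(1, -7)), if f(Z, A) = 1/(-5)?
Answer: -3052/5 ≈ -610.40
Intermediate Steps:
f(Z, A) = -1/5
-28*(22 + f(1, -7)) = -28*(22 - 1/5) = -28*109/5 = -3052/5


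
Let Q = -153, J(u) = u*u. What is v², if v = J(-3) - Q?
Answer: 26244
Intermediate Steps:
J(u) = u²
v = 162 (v = (-3)² - 1*(-153) = 9 + 153 = 162)
v² = 162² = 26244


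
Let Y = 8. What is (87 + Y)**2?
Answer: 9025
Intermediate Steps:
(87 + Y)**2 = (87 + 8)**2 = 95**2 = 9025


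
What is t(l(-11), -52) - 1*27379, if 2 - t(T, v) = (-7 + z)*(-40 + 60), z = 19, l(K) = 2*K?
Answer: -27617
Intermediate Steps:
t(T, v) = -238 (t(T, v) = 2 - (-7 + 19)*(-40 + 60) = 2 - 12*20 = 2 - 1*240 = 2 - 240 = -238)
t(l(-11), -52) - 1*27379 = -238 - 1*27379 = -238 - 27379 = -27617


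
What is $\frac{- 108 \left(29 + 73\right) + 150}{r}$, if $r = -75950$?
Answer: $\frac{5433}{37975} \approx 0.14307$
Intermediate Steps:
$\frac{- 108 \left(29 + 73\right) + 150}{r} = \frac{- 108 \left(29 + 73\right) + 150}{-75950} = \left(\left(-108\right) 102 + 150\right) \left(- \frac{1}{75950}\right) = \left(-11016 + 150\right) \left(- \frac{1}{75950}\right) = \left(-10866\right) \left(- \frac{1}{75950}\right) = \frac{5433}{37975}$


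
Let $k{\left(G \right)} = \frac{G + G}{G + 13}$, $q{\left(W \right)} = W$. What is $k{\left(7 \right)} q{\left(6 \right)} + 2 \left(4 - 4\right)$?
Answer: $\frac{21}{5} \approx 4.2$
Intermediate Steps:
$k{\left(G \right)} = \frac{2 G}{13 + G}$
$k{\left(7 \right)} q{\left(6 \right)} + 2 \left(4 - 4\right) = 2 \cdot 7 \frac{1}{13 + 7} \cdot 6 + 2 \left(4 - 4\right) = 2 \cdot 7 \cdot \frac{1}{20} \cdot 6 + 2 \cdot 0 = 2 \cdot 7 \cdot \frac{1}{20} \cdot 6 + 0 = \frac{7}{10} \cdot 6 + 0 = \frac{21}{5} + 0 = \frac{21}{5}$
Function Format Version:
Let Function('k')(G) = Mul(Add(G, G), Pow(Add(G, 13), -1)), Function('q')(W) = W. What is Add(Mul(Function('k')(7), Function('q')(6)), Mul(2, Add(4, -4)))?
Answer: Rational(21, 5) ≈ 4.2000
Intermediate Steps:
Function('k')(G) = Mul(2, G, Pow(Add(13, G), -1)) (Function('k')(G) = Mul(Mul(2, G), Pow(Add(13, G), -1)) = Mul(2, G, Pow(Add(13, G), -1)))
Add(Mul(Function('k')(7), Function('q')(6)), Mul(2, Add(4, -4))) = Add(Mul(Mul(2, 7, Pow(Add(13, 7), -1)), 6), Mul(2, Add(4, -4))) = Add(Mul(Mul(2, 7, Pow(20, -1)), 6), Mul(2, 0)) = Add(Mul(Mul(2, 7, Rational(1, 20)), 6), 0) = Add(Mul(Rational(7, 10), 6), 0) = Add(Rational(21, 5), 0) = Rational(21, 5)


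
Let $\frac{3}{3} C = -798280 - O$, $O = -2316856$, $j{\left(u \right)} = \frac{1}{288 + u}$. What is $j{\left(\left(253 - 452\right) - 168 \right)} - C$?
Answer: $- \frac{119967505}{79} \approx -1.5186 \cdot 10^{6}$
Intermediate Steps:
$C = 1518576$ ($C = -798280 - -2316856 = -798280 + 2316856 = 1518576$)
$j{\left(\left(253 - 452\right) - 168 \right)} - C = \frac{1}{288 + \left(\left(253 - 452\right) - 168\right)} - 1518576 = \frac{1}{288 - 367} - 1518576 = \frac{1}{-79} - 1518576 = - \frac{1}{79} - 1518576 = - \frac{119967505}{79}$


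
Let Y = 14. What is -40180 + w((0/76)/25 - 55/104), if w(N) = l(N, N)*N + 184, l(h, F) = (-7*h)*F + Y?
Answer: -44997224239/1124864 ≈ -40002.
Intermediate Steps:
l(h, F) = 14 - 7*F*h (l(h, F) = (-7*h)*F + 14 = -7*F*h + 14 = 14 - 7*F*h)
w(N) = 184 + N*(14 - 7*N²) (w(N) = (14 - 7*N*N)*N + 184 = (14 - 7*N²)*N + 184 = N*(14 - 7*N²) + 184 = 184 + N*(14 - 7*N²))
-40180 + w((0/76)/25 - 55/104) = -40180 + (184 - 7*((0/76)/25 - 55/104)*(-2 + ((0/76)/25 - 55/104)²)) = -40180 + (184 - 7*((0*(1/76))*(1/25) - 55*1/104)*(-2 + ((0*(1/76))*(1/25) - 55*1/104)²)) = -40180 + (184 - 7*(0*(1/25) - 55/104)*(-2 + (0*(1/25) - 55/104)²)) = -40180 + (184 - 7*(0 - 55/104)*(-2 + (0 - 55/104)²)) = -40180 + (184 - 7*(-55/104)*(-2 + (-55/104)²)) = -40180 + (184 - 7*(-55/104)*(-2 + 3025/10816)) = -40180 + (184 - 7*(-55/104)*(-18607/10816)) = -40180 + (184 - 7163695/1124864) = -40180 + 199811281/1124864 = -44997224239/1124864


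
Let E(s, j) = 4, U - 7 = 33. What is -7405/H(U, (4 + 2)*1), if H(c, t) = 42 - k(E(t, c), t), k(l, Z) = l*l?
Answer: -7405/26 ≈ -284.81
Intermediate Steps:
U = 40 (U = 7 + 33 = 40)
k(l, Z) = l**2
H(c, t) = 26 (H(c, t) = 42 - 1*4**2 = 42 - 1*16 = 42 - 16 = 26)
-7405/H(U, (4 + 2)*1) = -7405/26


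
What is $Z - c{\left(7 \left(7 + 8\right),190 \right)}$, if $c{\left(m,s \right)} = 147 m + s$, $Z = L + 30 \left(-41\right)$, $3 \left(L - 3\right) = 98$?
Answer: $- \frac{50458}{3} \approx -16819.0$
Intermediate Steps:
$L = \frac{107}{3}$ ($L = 3 + \frac{1}{3} \cdot 98 = 3 + \frac{98}{3} = \frac{107}{3} \approx 35.667$)
$Z = - \frac{3583}{3}$ ($Z = \frac{107}{3} + 30 \left(-41\right) = \frac{107}{3} - 1230 = - \frac{3583}{3} \approx -1194.3$)
$c{\left(m,s \right)} = s + 147 m$
$Z - c{\left(7 \left(7 + 8\right),190 \right)} = - \frac{3583}{3} - \left(190 + 147 \cdot 7 \left(7 + 8\right)\right) = - \frac{3583}{3} - \left(190 + 147 \cdot 7 \cdot 15\right) = - \frac{3583}{3} - \left(190 + 147 \cdot 105\right) = - \frac{3583}{3} - \left(190 + 15435\right) = - \frac{3583}{3} - 15625 = - \frac{50458}{3}$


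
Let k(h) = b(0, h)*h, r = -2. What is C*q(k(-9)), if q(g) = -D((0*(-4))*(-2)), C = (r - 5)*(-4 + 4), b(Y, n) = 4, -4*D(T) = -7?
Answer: 0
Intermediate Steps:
D(T) = 7/4 (D(T) = -¼*(-7) = 7/4)
C = 0 (C = (-2 - 5)*(-4 + 4) = -7*0 = 0)
k(h) = 4*h
q(g) = -7/4 (q(g) = -1*7/4 = -7/4)
C*q(k(-9)) = 0*(-7/4) = 0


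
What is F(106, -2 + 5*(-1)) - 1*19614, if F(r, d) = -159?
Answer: -19773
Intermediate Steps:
F(106, -2 + 5*(-1)) - 1*19614 = -159 - 1*19614 = -159 - 19614 = -19773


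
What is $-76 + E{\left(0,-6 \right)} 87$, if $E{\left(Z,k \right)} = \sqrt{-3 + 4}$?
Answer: $11$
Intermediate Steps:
$E{\left(Z,k \right)} = 1$ ($E{\left(Z,k \right)} = \sqrt{1} = 1$)
$-76 + E{\left(0,-6 \right)} 87 = -76 + 1 \cdot 87 = -76 + 87 = 11$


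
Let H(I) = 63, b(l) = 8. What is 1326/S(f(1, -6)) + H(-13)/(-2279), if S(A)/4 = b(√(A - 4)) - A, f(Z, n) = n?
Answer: 1509213/63812 ≈ 23.651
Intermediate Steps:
S(A) = 32 - 4*A (S(A) = 4*(8 - A) = 32 - 4*A)
1326/S(f(1, -6)) + H(-13)/(-2279) = 1326/(32 - 4*(-6)) + 63/(-2279) = 1326/(32 + 24) + 63*(-1/2279) = 1326/56 - 63/2279 = 1326*(1/56) - 63/2279 = 663/28 - 63/2279 = 1509213/63812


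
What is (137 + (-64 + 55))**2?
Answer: 16384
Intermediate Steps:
(137 + (-64 + 55))**2 = (137 - 9)**2 = 128**2 = 16384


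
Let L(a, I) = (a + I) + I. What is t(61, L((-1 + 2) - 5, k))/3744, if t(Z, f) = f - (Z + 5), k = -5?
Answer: -5/234 ≈ -0.021368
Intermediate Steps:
L(a, I) = a + 2*I (L(a, I) = (I + a) + I = a + 2*I)
t(Z, f) = -5 + f - Z (t(Z, f) = f - (5 + Z) = f + (-5 - Z) = -5 + f - Z)
t(61, L((-1 + 2) - 5, k))/3744 = (-5 + (((-1 + 2) - 5) + 2*(-5)) - 1*61)/3744 = (-5 + ((1 - 5) - 10) - 61)*(1/3744) = (-5 + (-4 - 10) - 61)*(1/3744) = (-5 - 14 - 61)*(1/3744) = -80*1/3744 = -5/234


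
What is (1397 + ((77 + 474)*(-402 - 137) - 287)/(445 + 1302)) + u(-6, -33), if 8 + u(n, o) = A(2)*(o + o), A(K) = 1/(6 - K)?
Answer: 4200963/3494 ≈ 1202.3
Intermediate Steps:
u(n, o) = -8 + o/2 (u(n, o) = -8 + (-1/(-6 + 2))*(o + o) = -8 + (-1/(-4))*(2*o) = -8 + (-1*(-¼))*(2*o) = -8 + (2*o)/4 = -8 + o/2)
(1397 + ((77 + 474)*(-402 - 137) - 287)/(445 + 1302)) + u(-6, -33) = (1397 + ((77 + 474)*(-402 - 137) - 287)/(445 + 1302)) + (-8 + (½)*(-33)) = (1397 + (551*(-539) - 287)/1747) + (-8 - 33/2) = (1397 + (-296989 - 287)*(1/1747)) - 49/2 = (1397 - 297276*1/1747) - 49/2 = (1397 - 297276/1747) - 49/2 = 2143283/1747 - 49/2 = 4200963/3494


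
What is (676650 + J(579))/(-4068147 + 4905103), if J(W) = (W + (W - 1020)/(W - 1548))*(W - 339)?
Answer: 131738655/135168394 ≈ 0.97463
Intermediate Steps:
J(W) = (-339 + W)*(W + (-1020 + W)/(-1548 + W)) (J(W) = (W + (-1020 + W)/(-1548 + W))*(-339 + W) = (-339 + W)*(W + (-1020 + W)/(-1548 + W)))
(676650 + J(579))/(-4068147 + 4905103) = (676650 + (345780 + 579³ - 1886*579² + 523413*579)/(-1548 + 579))/(-4068147 + 4905103) = (676650 + (345780 + 194104539 - 1886*335241 + 303056127)/(-969))/836956 = (676650 - (345780 + 194104539 - 632264526 + 303056127)/969)*(1/836956) = (676650 - 1/969*(-134758080))*(1/836956) = (676650 + 44919360/323)*(1/836956) = (263477310/323)*(1/836956) = 131738655/135168394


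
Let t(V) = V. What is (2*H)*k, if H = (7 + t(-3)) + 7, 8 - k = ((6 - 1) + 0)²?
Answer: -374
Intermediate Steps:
k = -17 (k = 8 - ((6 - 1) + 0)² = 8 - (5 + 0)² = 8 - 1*5² = 8 - 1*25 = 8 - 25 = -17)
H = 11 (H = (7 - 3) + 7 = 4 + 7 = 11)
(2*H)*k = (2*11)*(-17) = 22*(-17) = -374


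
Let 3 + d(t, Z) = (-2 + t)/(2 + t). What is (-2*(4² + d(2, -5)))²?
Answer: 676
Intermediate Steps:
d(t, Z) = -3 + (-2 + t)/(2 + t)
(-2*(4² + d(2, -5)))² = (-2*(4² + 2*(-4 - 1*2)/(2 + 2)))² = (-2*(16 + 2*(-4 - 2)/4))² = (-2*(16 + 2*(¼)*(-6)))² = (-2*(16 - 3))² = (-2*13)² = (-26)² = 676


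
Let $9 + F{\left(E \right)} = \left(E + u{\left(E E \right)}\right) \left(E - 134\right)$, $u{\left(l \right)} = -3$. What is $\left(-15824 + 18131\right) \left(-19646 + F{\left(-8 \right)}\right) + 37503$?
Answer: $-41703048$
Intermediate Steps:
$F{\left(E \right)} = -9 + \left(-134 + E\right) \left(-3 + E\right)$ ($F{\left(E \right)} = -9 + \left(E - 3\right) \left(E - 134\right) = -9 + \left(-3 + E\right) \left(-134 + E\right) = -9 + \left(-134 + E\right) \left(-3 + E\right)$)
$\left(-15824 + 18131\right) \left(-19646 + F{\left(-8 \right)}\right) + 37503 = \left(-15824 + 18131\right) \left(-19646 + \left(393 + \left(-8\right)^{2} - -1096\right)\right) + 37503 = 2307 \left(-19646 + \left(393 + 64 + 1096\right)\right) + 37503 = 2307 \left(-19646 + 1553\right) + 37503 = 2307 \left(-18093\right) + 37503 = -41740551 + 37503 = -41703048$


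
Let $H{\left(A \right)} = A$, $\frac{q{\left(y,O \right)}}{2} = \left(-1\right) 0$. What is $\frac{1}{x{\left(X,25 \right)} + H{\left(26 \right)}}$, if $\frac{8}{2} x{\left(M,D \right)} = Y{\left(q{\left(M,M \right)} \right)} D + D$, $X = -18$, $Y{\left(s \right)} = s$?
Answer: $\frac{4}{129} \approx 0.031008$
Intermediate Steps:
$q{\left(y,O \right)} = 0$ ($q{\left(y,O \right)} = 2 \left(\left(-1\right) 0\right) = 2 \cdot 0 = 0$)
$x{\left(M,D \right)} = \frac{D}{4}$ ($x{\left(M,D \right)} = \frac{0 D + D}{4} = \frac{0 + D}{4} = \frac{D}{4}$)
$\frac{1}{x{\left(X,25 \right)} + H{\left(26 \right)}} = \frac{1}{\frac{1}{4} \cdot 25 + 26} = \frac{1}{\frac{25}{4} + 26} = \frac{1}{\frac{129}{4}} = \frac{4}{129}$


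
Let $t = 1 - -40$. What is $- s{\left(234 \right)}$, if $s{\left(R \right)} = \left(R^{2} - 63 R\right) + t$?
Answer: $-40055$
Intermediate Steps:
$t = 41$ ($t = 1 + 40 = 41$)
$s{\left(R \right)} = 41 + R^{2} - 63 R$ ($s{\left(R \right)} = \left(R^{2} - 63 R\right) + 41 = 41 + R^{2} - 63 R$)
$- s{\left(234 \right)} = - (41 + 234^{2} - 14742) = - (41 + 54756 - 14742) = \left(-1\right) 40055 = -40055$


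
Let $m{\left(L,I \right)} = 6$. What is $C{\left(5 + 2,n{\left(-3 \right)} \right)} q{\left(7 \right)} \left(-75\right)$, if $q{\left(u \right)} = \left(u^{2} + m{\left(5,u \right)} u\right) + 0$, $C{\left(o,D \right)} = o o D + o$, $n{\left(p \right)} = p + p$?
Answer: $1958775$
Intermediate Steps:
$n{\left(p \right)} = 2 p$
$C{\left(o,D \right)} = o + D o^{2}$ ($C{\left(o,D \right)} = o^{2} D + o = D o^{2} + o = o + D o^{2}$)
$q{\left(u \right)} = u^{2} + 6 u$ ($q{\left(u \right)} = \left(u^{2} + 6 u\right) + 0 = u^{2} + 6 u$)
$C{\left(5 + 2,n{\left(-3 \right)} \right)} q{\left(7 \right)} \left(-75\right) = \left(5 + 2\right) \left(1 + 2 \left(-3\right) \left(5 + 2\right)\right) 7 \left(6 + 7\right) \left(-75\right) = 7 \left(1 - 42\right) 7 \cdot 13 \left(-75\right) = 7 \left(1 - 42\right) 91 \left(-75\right) = 7 \left(-41\right) 91 \left(-75\right) = \left(-287\right) 91 \left(-75\right) = \left(-26117\right) \left(-75\right) = 1958775$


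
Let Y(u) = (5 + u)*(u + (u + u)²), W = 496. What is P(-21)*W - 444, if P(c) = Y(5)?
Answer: 520356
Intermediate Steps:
Y(u) = (5 + u)*(u + 4*u²) (Y(u) = (5 + u)*(u + (2*u)²) = (5 + u)*(u + 4*u²))
P(c) = 1050 (P(c) = 5*(5 + 4*5² + 21*5) = 5*(5 + 4*25 + 105) = 5*(5 + 100 + 105) = 5*210 = 1050)
P(-21)*W - 444 = 1050*496 - 444 = 520800 - 444 = 520356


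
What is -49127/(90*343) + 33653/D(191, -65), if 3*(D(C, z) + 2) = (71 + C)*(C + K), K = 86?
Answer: -224221903/1120087080 ≈ -0.20018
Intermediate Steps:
D(C, z) = -2 + (71 + C)*(86 + C)/3 (D(C, z) = -2 + ((71 + C)*(C + 86))/3 = -2 + ((71 + C)*(86 + C))/3 = -2 + (71 + C)*(86 + C)/3)
-49127/(90*343) + 33653/D(191, -65) = -49127/(90*343) + 33653/(6100/3 + (⅓)*191² + (157/3)*191) = -49127/30870 + 33653/(6100/3 + (⅓)*36481 + 29987/3) = -49127*1/30870 + 33653/(6100/3 + 36481/3 + 29987/3) = -49127/30870 + 33653/(72568/3) = -49127/30870 + 33653*(3/72568) = -49127/30870 + 100959/72568 = -224221903/1120087080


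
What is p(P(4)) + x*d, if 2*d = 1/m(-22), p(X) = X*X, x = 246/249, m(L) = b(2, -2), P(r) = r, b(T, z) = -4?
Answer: 5271/332 ≈ 15.877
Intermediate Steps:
m(L) = -4
x = 82/83 (x = 246*(1/249) = 82/83 ≈ 0.98795)
p(X) = X²
d = -⅛ (d = (½)/(-4) = (½)*(-¼) = -⅛ ≈ -0.12500)
p(P(4)) + x*d = 4² + (82/83)*(-⅛) = 16 - 41/332 = 5271/332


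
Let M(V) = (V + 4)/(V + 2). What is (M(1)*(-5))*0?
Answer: 0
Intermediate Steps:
M(V) = (4 + V)/(2 + V)
(M(1)*(-5))*0 = (((4 + 1)/(2 + 1))*(-5))*0 = ((5/3)*(-5))*0 = -25/3*0 = 0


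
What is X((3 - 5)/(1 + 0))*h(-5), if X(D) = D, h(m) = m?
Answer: 10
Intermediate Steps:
X((3 - 5)/(1 + 0))*h(-5) = ((3 - 5)/(1 + 0))*(-5) = -2/1*(-5) = -2*1*(-5) = -2*(-5) = 10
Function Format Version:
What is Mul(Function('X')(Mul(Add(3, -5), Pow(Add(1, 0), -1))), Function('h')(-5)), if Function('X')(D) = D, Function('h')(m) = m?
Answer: 10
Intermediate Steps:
Mul(Function('X')(Mul(Add(3, -5), Pow(Add(1, 0), -1))), Function('h')(-5)) = Mul(Mul(Add(3, -5), Pow(Add(1, 0), -1)), -5) = Mul(Mul(-2, Pow(1, -1)), -5) = Mul(Mul(-2, 1), -5) = Mul(-2, -5) = 10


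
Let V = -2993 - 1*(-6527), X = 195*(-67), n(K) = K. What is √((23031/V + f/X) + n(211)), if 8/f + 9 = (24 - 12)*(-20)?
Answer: √354943117507231977230/1277417310 ≈ 14.748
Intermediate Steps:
X = -13065
V = 3534 (V = -2993 + 6527 = 3534)
f = -8/249 (f = 8/(-9 + (24 - 12)*(-20)) = 8/(-9 + 12*(-20)) = 8/(-9 - 240) = 8/(-249) = 8*(-1/249) = -8/249 ≈ -0.032129)
√((23031/V + f/X) + n(211)) = √((23031/3534 - 8/249/(-13065)) + 211) = √((23031*(1/3534) - 8/249*(-1/13065)) + 211) = √((7677/1178 + 8/3253185) + 211) = √(24974710669/3832251930 + 211) = √(833579867899/3832251930) = √354943117507231977230/1277417310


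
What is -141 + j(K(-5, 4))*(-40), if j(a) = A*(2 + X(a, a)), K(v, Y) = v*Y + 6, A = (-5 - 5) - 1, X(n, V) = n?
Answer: -5421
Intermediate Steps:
A = -11 (A = -10 - 1 = -11)
K(v, Y) = 6 + Y*v (K(v, Y) = Y*v + 6 = 6 + Y*v)
j(a) = -22 - 11*a (j(a) = -11*(2 + a) = -22 - 11*a)
-141 + j(K(-5, 4))*(-40) = -141 + (-22 - 11*(6 + 4*(-5)))*(-40) = -141 + (-22 - 11*(6 - 20))*(-40) = -141 + (-22 - 11*(-14))*(-40) = -141 + (-22 + 154)*(-40) = -141 + 132*(-40) = -141 - 5280 = -5421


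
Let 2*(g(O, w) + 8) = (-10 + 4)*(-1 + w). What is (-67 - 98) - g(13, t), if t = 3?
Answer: -151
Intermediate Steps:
g(O, w) = -5 - 3*w (g(O, w) = -8 + ((-10 + 4)*(-1 + w))/2 = -8 + (-6*(-1 + w))/2 = -8 + (6 - 6*w)/2 = -8 + (3 - 3*w) = -5 - 3*w)
(-67 - 98) - g(13, t) = (-67 - 98) - (-5 - 3*3) = -165 - (-5 - 9) = -165 - 1*(-14) = -165 + 14 = -151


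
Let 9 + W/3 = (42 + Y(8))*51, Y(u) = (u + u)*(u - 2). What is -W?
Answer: -21087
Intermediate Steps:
Y(u) = 2*u*(-2 + u) (Y(u) = (2*u)*(-2 + u) = 2*u*(-2 + u))
W = 21087 (W = -27 + 3*((42 + 2*8*(-2 + 8))*51) = -27 + 3*((42 + 2*8*6)*51) = -27 + 3*((42 + 96)*51) = -27 + 3*(138*51) = -27 + 3*7038 = -27 + 21114 = 21087)
-W = -1*21087 = -21087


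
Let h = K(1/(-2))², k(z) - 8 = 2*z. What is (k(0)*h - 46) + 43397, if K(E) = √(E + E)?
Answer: 43343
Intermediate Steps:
k(z) = 8 + 2*z
K(E) = √2*√E (K(E) = √(2*E) = √2*√E)
h = -1 (h = (√2*√(1/(-2)))² = (√2*√(-½))² = (√2*(I*√2/2))² = I² = -1)
(k(0)*h - 46) + 43397 = ((8 + 2*0)*(-1) - 46) + 43397 = ((8 + 0)*(-1) - 46) + 43397 = (8*(-1) - 46) + 43397 = (-8 - 46) + 43397 = -54 + 43397 = 43343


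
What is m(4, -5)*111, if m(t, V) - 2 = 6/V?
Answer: 444/5 ≈ 88.800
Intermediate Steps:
m(t, V) = 2 + 6/V
m(4, -5)*111 = (2 + 6/(-5))*111 = (2 + 6*(-1/5))*111 = (2 - 6/5)*111 = (4/5)*111 = 444/5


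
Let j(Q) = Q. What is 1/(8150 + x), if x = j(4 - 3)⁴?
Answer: 1/8151 ≈ 0.00012268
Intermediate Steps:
x = 1 (x = (4 - 3)⁴ = 1⁴ = 1)
1/(8150 + x) = 1/(8150 + 1) = 1/8151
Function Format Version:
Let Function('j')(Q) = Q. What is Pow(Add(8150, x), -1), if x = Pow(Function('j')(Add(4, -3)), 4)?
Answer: Rational(1, 8151) ≈ 0.00012268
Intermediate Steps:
x = 1 (x = Pow(Add(4, -3), 4) = Pow(1, 4) = 1)
Pow(Add(8150, x), -1) = Pow(Add(8150, 1), -1) = Pow(8151, -1) = Rational(1, 8151)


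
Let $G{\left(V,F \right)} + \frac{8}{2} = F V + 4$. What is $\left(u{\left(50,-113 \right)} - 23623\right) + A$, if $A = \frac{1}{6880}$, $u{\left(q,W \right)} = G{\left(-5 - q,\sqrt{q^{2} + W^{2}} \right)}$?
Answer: $- \frac{162526239}{6880} - 55 \sqrt{15269} \approx -30419.0$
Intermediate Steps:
$G{\left(V,F \right)} = F V$ ($G{\left(V,F \right)} = -4 + \left(F V + 4\right) = -4 + \left(4 + F V\right) = F V$)
$u{\left(q,W \right)} = \sqrt{W^{2} + q^{2}} \left(-5 - q\right)$ ($u{\left(q,W \right)} = \sqrt{q^{2} + W^{2}} \left(-5 - q\right) = \sqrt{W^{2} + q^{2}} \left(-5 - q\right)$)
$A = \frac{1}{6880} \approx 0.00014535$
$\left(u{\left(50,-113 \right)} - 23623\right) + A = \left(\sqrt{\left(-113\right)^{2} + 50^{2}} \left(-5 - 50\right) - 23623\right) + \frac{1}{6880} = \left(\sqrt{12769 + 2500} \left(-5 - 50\right) - 23623\right) + \frac{1}{6880} = \left(\sqrt{15269} \left(-55\right) - 23623\right) + \frac{1}{6880} = \left(- 55 \sqrt{15269} - 23623\right) + \frac{1}{6880} = \left(-23623 - 55 \sqrt{15269}\right) + \frac{1}{6880} = - \frac{162526239}{6880} - 55 \sqrt{15269}$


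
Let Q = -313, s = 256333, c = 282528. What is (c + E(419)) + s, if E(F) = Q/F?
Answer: 225782446/419 ≈ 5.3886e+5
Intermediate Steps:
E(F) = -313/F
(c + E(419)) + s = (282528 - 313/419) + 256333 = 118378919/419 + 256333 = 225782446/419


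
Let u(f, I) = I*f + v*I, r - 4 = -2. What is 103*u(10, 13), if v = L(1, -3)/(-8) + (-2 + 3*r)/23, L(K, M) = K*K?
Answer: 2475811/184 ≈ 13456.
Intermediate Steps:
r = 2 (r = 4 - 2 = 2)
L(K, M) = K**2
v = 9/184 (v = 1**2/(-8) + (-2 + 3*2)/23 = 1*(-1/8) + (-2 + 6)*(1/23) = -1/8 + 4*(1/23) = -1/8 + 4/23 = 9/184 ≈ 0.048913)
u(f, I) = 9*I/184 + I*f (u(f, I) = I*f + 9*I/184 = 9*I/184 + I*f)
103*u(10, 13) = 103*((1/184)*13*(9 + 184*10)) = 103*((1/184)*13*(9 + 1840)) = 103*((1/184)*13*1849) = 103*(24037/184) = 2475811/184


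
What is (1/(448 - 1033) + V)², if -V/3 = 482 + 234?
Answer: 1578995809561/342225 ≈ 4.6139e+6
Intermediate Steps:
V = -2148 (V = -3*(482 + 234) = -3*716 = -2148)
(1/(448 - 1033) + V)² = (1/(448 - 1033) - 2148)² = (1/(-585) - 2148)² = (-1/585 - 2148)² = (-1256581/585)² = 1578995809561/342225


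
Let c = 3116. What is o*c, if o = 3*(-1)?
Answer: -9348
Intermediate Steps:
o = -3
o*c = -3*3116 = -9348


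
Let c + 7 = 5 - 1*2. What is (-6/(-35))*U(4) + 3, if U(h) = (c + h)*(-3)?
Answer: 3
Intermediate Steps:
c = -4 (c = -7 + (5 - 1*2) = -7 + (5 - 2) = -7 + 3 = -4)
U(h) = 12 - 3*h (U(h) = (-4 + h)*(-3) = 12 - 3*h)
(-6/(-35))*U(4) + 3 = (-6/(-35))*(12 - 3*4) + 3 = (-6*(-1/35))*(12 - 12) + 3 = (6/35)*0 + 3 = 0 + 3 = 3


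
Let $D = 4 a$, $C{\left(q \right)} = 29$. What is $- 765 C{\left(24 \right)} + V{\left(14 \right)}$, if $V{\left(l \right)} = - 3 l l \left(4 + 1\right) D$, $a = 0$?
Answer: $-22185$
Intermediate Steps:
$D = 0$ ($D = 4 \cdot 0 = 0$)
$V{\left(l \right)} = 0$ ($V{\left(l \right)} = - 3 l l \left(4 + 1\right) 0 = - 3 l l 5 \cdot 0 = - 3 l 5 l 0 = - 15 l^{2} \cdot 0 = 0$)
$- 765 C{\left(24 \right)} + V{\left(14 \right)} = \left(-765\right) 29 + 0 = -22185 + 0 = -22185$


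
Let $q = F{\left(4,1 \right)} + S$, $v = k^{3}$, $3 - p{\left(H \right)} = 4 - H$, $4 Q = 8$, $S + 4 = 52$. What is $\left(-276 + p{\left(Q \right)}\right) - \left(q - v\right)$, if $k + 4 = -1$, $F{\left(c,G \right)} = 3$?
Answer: $-451$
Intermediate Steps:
$S = 48$ ($S = -4 + 52 = 48$)
$k = -5$ ($k = -4 - 1 = -5$)
$Q = 2$ ($Q = \frac{1}{4} \cdot 8 = 2$)
$p{\left(H \right)} = -1 + H$ ($p{\left(H \right)} = 3 - \left(4 - H\right) = 3 + \left(-4 + H\right) = -1 + H$)
$v = -125$ ($v = \left(-5\right)^{3} = -125$)
$q = 51$ ($q = 3 + 48 = 51$)
$\left(-276 + p{\left(Q \right)}\right) - \left(q - v\right) = \left(-276 + \left(-1 + 2\right)\right) - 176 = \left(-276 + 1\right) - 176 = -275 - 176 = -451$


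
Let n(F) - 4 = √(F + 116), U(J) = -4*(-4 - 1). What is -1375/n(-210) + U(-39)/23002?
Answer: -575040/11501 + 25*I*√94/2 ≈ -49.999 + 121.19*I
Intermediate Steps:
U(J) = 20 (U(J) = -4*(-5) = 20)
n(F) = 4 + √(116 + F) (n(F) = 4 + √(F + 116) = 4 + √(116 + F))
-1375/n(-210) + U(-39)/23002 = -1375/(4 + √(116 - 210)) + 20/23002 = -1375/(4 + √(-94)) + 20*(1/23002) = -1375/(4 + I*√94) + 10/11501 = 10/11501 - 1375/(4 + I*√94)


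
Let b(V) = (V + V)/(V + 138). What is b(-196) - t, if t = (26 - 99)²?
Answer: -154345/29 ≈ -5322.2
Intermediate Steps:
b(V) = 2*V/(138 + V) (b(V) = (2*V)/(138 + V) = 2*V/(138 + V))
t = 5329 (t = (-73)² = 5329)
b(-196) - t = 2*(-196)/(138 - 196) - 1*5329 = 2*(-196)/(-58) - 5329 = 2*(-196)*(-1/58) - 5329 = 196/29 - 5329 = -154345/29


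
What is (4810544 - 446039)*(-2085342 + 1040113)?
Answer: -4561907196645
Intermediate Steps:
(4810544 - 446039)*(-2085342 + 1040113) = 4364505*(-1045229) = -4561907196645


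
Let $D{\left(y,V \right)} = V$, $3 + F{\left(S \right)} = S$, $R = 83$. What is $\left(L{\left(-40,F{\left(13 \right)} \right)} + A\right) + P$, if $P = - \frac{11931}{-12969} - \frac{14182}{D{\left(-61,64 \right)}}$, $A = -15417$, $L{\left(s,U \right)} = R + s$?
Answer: $- \frac{2157304793}{138336} \approx -15595.0$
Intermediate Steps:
$F{\left(S \right)} = -3 + S$
$L{\left(s,U \right)} = 83 + s$
$P = - \frac{30527129}{138336}$ ($P = - \frac{11931}{-12969} - \frac{14182}{64} = \left(-11931\right) \left(- \frac{1}{12969}\right) - \frac{7091}{32} = \frac{3977}{4323} - \frac{7091}{32} = - \frac{30527129}{138336} \approx -220.67$)
$\left(L{\left(-40,F{\left(13 \right)} \right)} + A\right) + P = \left(\left(83 - 40\right) - 15417\right) - \frac{30527129}{138336} = \left(43 - 15417\right) - \frac{30527129}{138336} = -15374 - \frac{30527129}{138336} = - \frac{2157304793}{138336}$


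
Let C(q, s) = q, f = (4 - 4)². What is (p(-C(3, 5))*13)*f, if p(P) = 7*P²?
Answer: 0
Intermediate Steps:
f = 0 (f = 0² = 0)
(p(-C(3, 5))*13)*f = ((7*(-1*3)²)*13)*0 = ((7*(-3)²)*13)*0 = ((7*9)*13)*0 = (63*13)*0 = 819*0 = 0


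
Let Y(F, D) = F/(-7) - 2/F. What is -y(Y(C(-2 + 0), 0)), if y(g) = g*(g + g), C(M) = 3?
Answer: -1058/441 ≈ -2.3991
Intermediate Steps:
Y(F, D) = -2/F - F/7 (Y(F, D) = F*(-1/7) - 2/F = -F/7 - 2/F = -2/F - F/7)
y(g) = 2*g**2 (y(g) = g*(2*g) = 2*g**2)
-y(Y(C(-2 + 0), 0)) = -2*(-2/3 - 1/7*3)**2 = -2*(-2*1/3 - 3/7)**2 = -2*(-2/3 - 3/7)**2 = -2*(-23/21)**2 = -2*529/441 = -1*1058/441 = -1058/441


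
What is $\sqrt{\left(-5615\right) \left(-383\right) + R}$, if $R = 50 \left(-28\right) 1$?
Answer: $\sqrt{2149145} \approx 1466.0$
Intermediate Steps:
$R = -1400$ ($R = \left(-1400\right) 1 = -1400$)
$\sqrt{\left(-5615\right) \left(-383\right) + R} = \sqrt{\left(-5615\right) \left(-383\right) - 1400} = \sqrt{2150545 - 1400} = \sqrt{2149145}$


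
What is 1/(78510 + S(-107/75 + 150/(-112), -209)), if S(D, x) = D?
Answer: 4200/329730383 ≈ 1.2738e-5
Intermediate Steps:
1/(78510 + S(-107/75 + 150/(-112), -209)) = 1/(78510 + (-107/75 + 150/(-112))) = 1/(78510 + (-107*1/75 + 150*(-1/112))) = 1/(78510 + (-107/75 - 75/56)) = 1/(78510 - 11617/4200) = 1/(329730383/4200) = 4200/329730383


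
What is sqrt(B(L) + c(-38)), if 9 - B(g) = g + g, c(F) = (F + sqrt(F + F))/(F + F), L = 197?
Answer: sqrt(-555218 - 38*I*sqrt(19))/38 ≈ 0.0029249 - 19.609*I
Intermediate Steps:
c(F) = (F + sqrt(2)*sqrt(F))/(2*F) (c(F) = (F + sqrt(2*F))/((2*F)) = (F + sqrt(2)*sqrt(F))*(1/(2*F)) = (F + sqrt(2)*sqrt(F))/(2*F))
B(g) = 9 - 2*g (B(g) = 9 - (g + g) = 9 - 2*g)
sqrt(B(L) + c(-38)) = sqrt((9 - 2*197) + (1/2 + sqrt(2)/(2*sqrt(-38)))) = sqrt((9 - 394) + (1/2 + sqrt(2)*(-I*sqrt(38)/38)/2)) = sqrt(-385 + (1/2 - I*sqrt(19)/38)) = sqrt(-769/2 - I*sqrt(19)/38)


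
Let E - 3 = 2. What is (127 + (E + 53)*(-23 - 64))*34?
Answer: -167246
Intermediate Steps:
E = 5 (E = 3 + 2 = 5)
(127 + (E + 53)*(-23 - 64))*34 = (127 + (5 + 53)*(-23 - 64))*34 = (127 + 58*(-87))*34 = (127 - 5046)*34 = -4919*34 = -167246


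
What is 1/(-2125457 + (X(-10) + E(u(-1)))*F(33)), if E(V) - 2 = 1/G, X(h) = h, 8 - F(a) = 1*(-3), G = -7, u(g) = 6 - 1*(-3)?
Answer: -7/14878826 ≈ -4.7047e-7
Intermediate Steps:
u(g) = 9 (u(g) = 6 + 3 = 9)
F(a) = 11 (F(a) = 8 - (-3) = 8 - 1*(-3) = 8 + 3 = 11)
E(V) = 13/7 (E(V) = 2 + 1/(-7) = 2 - 1/7 = 13/7)
1/(-2125457 + (X(-10) + E(u(-1)))*F(33)) = 1/(-2125457 + (-10 + 13/7)*11) = 1/(-2125457 - 57/7*11) = 1/(-2125457 - 627/7) = 1/(-14878826/7) = -7/14878826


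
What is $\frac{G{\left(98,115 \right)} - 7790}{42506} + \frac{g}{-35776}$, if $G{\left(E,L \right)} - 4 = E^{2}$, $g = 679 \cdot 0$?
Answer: $\frac{909}{21253} \approx 0.04277$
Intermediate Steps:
$g = 0$
$G{\left(E,L \right)} = 4 + E^{2}$
$\frac{G{\left(98,115 \right)} - 7790}{42506} + \frac{g}{-35776} = \frac{\left(4 + 98^{2}\right) - 7790}{42506} + \frac{0}{-35776} = \left(\left(4 + 9604\right) - 7790\right) \frac{1}{42506} + 0 \left(- \frac{1}{35776}\right) = \left(9608 - 7790\right) \frac{1}{42506} + 0 = 1818 \cdot \frac{1}{42506} + 0 = \frac{909}{21253} + 0 = \frac{909}{21253}$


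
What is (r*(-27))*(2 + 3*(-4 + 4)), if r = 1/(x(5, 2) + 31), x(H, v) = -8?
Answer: -54/23 ≈ -2.3478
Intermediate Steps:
r = 1/23 (r = 1/(-8 + 31) = 1/23 ≈ 0.043478)
(r*(-27))*(2 + 3*(-4 + 4)) = ((1/23)*(-27))*(2 + 3*(-4 + 4)) = -27*(2 + 3*0)/23 = -27*(2 + 0)/23 = -27/23*2 = -54/23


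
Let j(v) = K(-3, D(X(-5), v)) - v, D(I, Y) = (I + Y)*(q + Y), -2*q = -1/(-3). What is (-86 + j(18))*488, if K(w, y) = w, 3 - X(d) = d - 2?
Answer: -52216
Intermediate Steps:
X(d) = 5 - d (X(d) = 3 - (d - 2) = 3 - (-2 + d) = 3 + (2 - d) = 5 - d)
q = -1/6 (q = -(-1)/(2*(-3)) = -(-1)*(-1)/(2*3) = -1/2*1/3 = -1/6 ≈ -0.16667)
D(I, Y) = (-1/6 + Y)*(I + Y) (D(I, Y) = (I + Y)*(-1/6 + Y) = (-1/6 + Y)*(I + Y))
j(v) = -3 - v
(-86 + j(18))*488 = (-86 + (-3 - 1*18))*488 = (-86 + (-3 - 18))*488 = (-86 - 21)*488 = -107*488 = -52216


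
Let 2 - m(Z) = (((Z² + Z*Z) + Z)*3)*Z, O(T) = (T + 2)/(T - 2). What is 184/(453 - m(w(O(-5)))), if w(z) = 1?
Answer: ⅖ ≈ 0.40000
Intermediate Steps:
O(T) = (2 + T)/(-2 + T)
m(Z) = 2 - Z*(3*Z + 6*Z²) (m(Z) = 2 - ((Z² + Z*Z) + Z)*3*Z = 2 - ((Z² + Z²) + Z)*3*Z = 2 - (2*Z² + Z)*3*Z = 2 - (Z + 2*Z²)*3*Z = 2 - (3*Z + 6*Z²)*Z = 2 - Z*(3*Z + 6*Z²))
184/(453 - m(w(O(-5)))) = 184/(453 - (2 - 6*1³ - 3*1²)) = 184/(453 - (2 - 6*1 - 3*1)) = 184/(453 - (2 - 6 - 3)) = 184/(453 - 1*(-7)) = 184/(453 + 7) = 184/460 = 184*(1/460) = ⅖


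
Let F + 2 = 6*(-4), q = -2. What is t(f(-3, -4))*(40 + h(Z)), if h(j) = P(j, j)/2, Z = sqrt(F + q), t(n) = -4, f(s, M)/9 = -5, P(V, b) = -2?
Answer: -156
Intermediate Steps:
f(s, M) = -45 (f(s, M) = 9*(-5) = -45)
F = -26 (F = -2 + 6*(-4) = -2 - 24 = -26)
Z = 2*I*sqrt(7) (Z = sqrt(-26 - 2) = sqrt(-28) = 2*I*sqrt(7) ≈ 5.2915*I)
h(j) = -1 (h(j) = -2/2 = -2*1/2 = -1)
t(f(-3, -4))*(40 + h(Z)) = -4*(40 - 1) = -4*39 = -156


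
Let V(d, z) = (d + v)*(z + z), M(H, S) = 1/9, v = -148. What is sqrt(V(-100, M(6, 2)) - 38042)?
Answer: I*sqrt(342874)/3 ≈ 195.18*I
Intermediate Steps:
M(H, S) = 1/9
V(d, z) = 2*z*(-148 + d) (V(d, z) = (d - 148)*(z + z) = (-148 + d)*(2*z) = 2*z*(-148 + d))
sqrt(V(-100, M(6, 2)) - 38042) = sqrt(2*(1/9)*(-148 - 100) - 38042) = sqrt(2*(1/9)*(-248) - 38042) = sqrt(-496/9 - 38042) = sqrt(-342874/9) = I*sqrt(342874)/3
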